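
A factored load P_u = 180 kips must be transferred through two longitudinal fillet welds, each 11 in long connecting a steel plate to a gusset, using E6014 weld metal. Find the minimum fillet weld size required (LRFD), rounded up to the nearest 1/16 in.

E60XX → F_EXX = 60 ksi.
Total weld length L = 22 in.
Required throat t_e = P_u / (φ × 0.6 F_EXX × L) = 180 / (0.75 × 0.6 × 60 × 22) = 0.303 in.
Required leg w = t_e / 0.707 = 0.4286 in → use 7/16 in.

w = 7/16 in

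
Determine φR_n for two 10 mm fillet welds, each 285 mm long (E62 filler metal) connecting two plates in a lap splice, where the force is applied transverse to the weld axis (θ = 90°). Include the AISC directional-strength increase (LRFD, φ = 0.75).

E62XX → F_EXX = 620 MPa.
t_e = 0.707 × 10 = 7.07 mm; A_we = 7.07 × 570 = 4030 mm².
Directional factor: 1.0 + 0.5 sin^1.5(90°) = 1.5.
F_nw = 0.6 × 620 × 1.5 = 558 MPa.
φR_n = 0.75 × 558 × 4030 × 10⁻³ = 1687 kN.

φR_n ≈ 1690 kN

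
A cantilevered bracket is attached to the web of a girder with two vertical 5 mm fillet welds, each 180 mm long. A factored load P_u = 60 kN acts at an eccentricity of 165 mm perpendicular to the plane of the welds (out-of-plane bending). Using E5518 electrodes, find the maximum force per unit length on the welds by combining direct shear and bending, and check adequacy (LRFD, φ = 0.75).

E55XX → F_EXX = 550 MPa.
L_w = 2 × 180 = 360 mm; section modulus (unit throat) S = 2 × L²/6 = 10800 mm².
Direct shear f_v = P/L_w = 60×10³/360 = 166.7 N/mm.
Moment M = P × e = 60×10³ × 165 = 9900000 N·mm; bending f_b = M/S = 916.7 N/mm.
f_max = √(f_v² + f_b²) = √(166.7² + 916.7²) = 931.7 N/mm.
φr_n = 0.75 × 0.6 × 550 × (0.707 × 5) = 874.9 N/mm → NOT adequate.

f_max ≈ 932 N/mm; NOT adequate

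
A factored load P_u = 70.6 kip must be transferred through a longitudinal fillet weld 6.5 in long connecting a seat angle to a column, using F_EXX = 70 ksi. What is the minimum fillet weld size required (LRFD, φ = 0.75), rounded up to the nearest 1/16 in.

w = 1/2 in

Total weld length L = 6.5 in.
Required throat t_e = P_u / (φ × 0.6 F_EXX × L) = 70.6 / (0.75 × 0.6 × 70 × 6.5) = 0.3448 in.
Required leg w = t_e / 0.707 = 0.4877 in → use 1/2 in.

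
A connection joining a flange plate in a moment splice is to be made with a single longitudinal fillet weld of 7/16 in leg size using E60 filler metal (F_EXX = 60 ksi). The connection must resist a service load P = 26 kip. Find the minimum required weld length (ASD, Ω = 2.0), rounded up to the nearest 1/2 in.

Throat t_e = 0.707 × 0.4375 = 0.3093 in.
r_n/Ω = (0.6 × 60 × 0.3093) / 2.0 = 5.568 kip/in.
L_req = P / (r_n/Ω) = 26 / 5.568 = 4.67 in total.
Round up → use L = 5 in.

L = 5 in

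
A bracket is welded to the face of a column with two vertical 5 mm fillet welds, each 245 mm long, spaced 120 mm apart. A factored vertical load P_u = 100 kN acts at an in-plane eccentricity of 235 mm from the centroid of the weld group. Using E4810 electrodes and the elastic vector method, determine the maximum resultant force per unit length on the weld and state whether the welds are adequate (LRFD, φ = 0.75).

f_max ≈ 870 N/mm; NOT adequate

E48XX → F_EXX = 480 MPa.
Total weld length L_w = 490 mm. Treat welds as unit-width lines.
Polar moment about centroid: J = 2[d³/12 + d(b/2)²] = 2[245³/12 + 245×60²] = 4215000 mm³.
Direct shear f_v = P/L_w = 100×10³ / 490 = 204.1 N/mm (vertical).
Torsion M = P·e = 100×10³ × 235 = 23500000 N·mm.
Critical point at (x, y) = (60, 122.5) from centroid. f_tx = M·y/J = 683 N/mm; f_ty = M·x/J = 334.5 N/mm.
Resultant f_max = √[f_tx² + (f_v + f_ty)²] = √[683² + (204.1 + 334.5)²] = 869.8 N/mm.
Capacity per unit length: φr_n = 0.75 × 0.6 × 480 × (0.707 × 5) = 763.6 N/mm.
869.8 > 763.6 → NOT adequate.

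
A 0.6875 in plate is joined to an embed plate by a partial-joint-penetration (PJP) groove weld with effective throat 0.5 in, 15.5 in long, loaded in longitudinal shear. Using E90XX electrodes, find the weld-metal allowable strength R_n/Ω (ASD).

R_n/Ω ≈ 209 kip

E90XX → F_EXX = 90 ksi.
Effective throat (given) t_e = 0.5 in.
A_we = 0.5 × 15.5 = 7.75 in².
F_nw = 0.6 F_EXX = 54 ksi.
R_n/Ω = (54 × 7.75) / 2.0 = 209.2 kip.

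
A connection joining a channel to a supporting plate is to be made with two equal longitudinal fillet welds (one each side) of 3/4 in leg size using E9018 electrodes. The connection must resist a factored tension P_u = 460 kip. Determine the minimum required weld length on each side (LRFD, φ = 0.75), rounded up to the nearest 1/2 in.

E90XX → F_EXX = 90 ksi.
Throat t_e = 0.707 × 0.75 = 0.5302 in.
φr_n = 0.75 × 0.6 × 90 × 0.5302 = 21.48 kip/in.
L_req = P_u / φr_n = 460 / 21.48 = 21.42 in total.
Per side: 21.42 / 2 = 10.71 in.
Round up → use L = 11 in on each side.

L = 11 in on each side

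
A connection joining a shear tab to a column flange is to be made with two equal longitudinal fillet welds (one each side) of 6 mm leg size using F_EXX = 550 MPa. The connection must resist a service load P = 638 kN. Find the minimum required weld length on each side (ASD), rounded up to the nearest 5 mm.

L = 460 mm on each side

Throat t_e = 0.707 × 6 = 4.242 mm.
r_n/Ω = (0.6 × 550 × 4.242) / 2.0 = 699.9 N/mm = 0.6999 kN/mm.
L_req = P / (r_n/Ω) = 638 / 0.6999 = 911.5 mm total.
Per side: 911.5 / 2 = 455.8 mm.
Round up → use L = 460 mm on each side.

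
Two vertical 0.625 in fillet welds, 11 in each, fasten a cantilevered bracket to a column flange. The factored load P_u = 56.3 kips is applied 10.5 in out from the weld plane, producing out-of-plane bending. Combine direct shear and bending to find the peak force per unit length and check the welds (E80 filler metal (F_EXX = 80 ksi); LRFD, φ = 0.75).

f_max ≈ 14.9 kip/in; adequate

L_w = 2 × 11 = 22 in; section modulus (unit throat) S = 2 × L²/6 = 40.33 in².
Direct shear f_v = P/L_w = 56.3/22 = 2.559 kip/in.
Moment M = P × e = 56.3 × 10.5 = 591.15 kip·in; bending f_b = M/S = 14.66 kip/in.
f_max = √(f_v² + f_b²) = √(2.559² + 14.66²) = 14.88 kip/in.
φr_n = 0.75 × 0.6 × 80 × (0.707 × 0.625) = 15.91 kip/in → adequate.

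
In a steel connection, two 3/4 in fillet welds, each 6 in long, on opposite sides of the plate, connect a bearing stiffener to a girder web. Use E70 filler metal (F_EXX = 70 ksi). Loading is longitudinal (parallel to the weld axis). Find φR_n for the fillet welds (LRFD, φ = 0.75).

φR_n ≈ 200 kip

Effective throat t_e = 0.707 × 0.75 = 0.5302 in.
Total length L = 12 in; A_we = 0.5302 × 12 = 6.363 in².
F_nw = 0.6 F_EXX = 0.6 × 70 = 42 ksi.
φR_n = 0.75 × 42 × 6.363 = 200.4 kip.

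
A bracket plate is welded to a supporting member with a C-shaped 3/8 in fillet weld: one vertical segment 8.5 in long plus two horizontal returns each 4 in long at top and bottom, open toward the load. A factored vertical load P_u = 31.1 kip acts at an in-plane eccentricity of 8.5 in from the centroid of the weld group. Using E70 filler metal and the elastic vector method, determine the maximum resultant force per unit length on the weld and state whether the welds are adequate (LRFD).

f_max ≈ 7.45 kip/in; adequate

E70XX → F_EXX = 70 ksi.
Total weld length L_w = 16.5 in. Treat welds as unit-width lines.
Centroid: x̄ = 2×4×2 / 16.5 = 0.9697 in from the vertical weld.
Polar moment about centroid: J = I_x + I_y = [8.5³/12 + 2×4×4.25²] + [8.5×0.9697² + 2(4³/12 + 4×1.03²)] = 222.8 in³.
Direct shear f_v = P/L_w = 31.1 / 16.5 = 1.885 kip/in (vertical).
Torsion M = P·e = 31.1 × 8.5 = 264.35 kip·in.
Critical point at (x, y) = (3.03, 4.25) from centroid. f_tx = M·y/J = 5.042 kip/in; f_ty = M·x/J = 3.595 kip/in.
Resultant f_max = √[f_tx² + (f_v + f_ty)²] = √[5.042² + (1.885 + 3.595)²] = 7.446 kip/in.
Capacity per unit length: φr_n = 0.75 × 0.6 × 70 × (0.707 × 0.375) = 8.351 kip/in.
7.446 ≤ 8.351 → adequate.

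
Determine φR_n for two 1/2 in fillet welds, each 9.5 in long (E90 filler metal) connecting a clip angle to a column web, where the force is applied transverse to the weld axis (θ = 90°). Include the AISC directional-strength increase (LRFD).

E90XX → F_EXX = 90 ksi.
t_e = 0.707 × 0.5 = 0.3535 in; A_we = 0.3535 × 19 = 6.716 in².
Directional factor: 1.0 + 0.5 sin^1.5(90°) = 1.5.
F_nw = 0.6 × 90 × 1.5 = 81 ksi.
φR_n = 0.75 × 81 × 6.716 = 408 kip.

φR_n ≈ 408 kip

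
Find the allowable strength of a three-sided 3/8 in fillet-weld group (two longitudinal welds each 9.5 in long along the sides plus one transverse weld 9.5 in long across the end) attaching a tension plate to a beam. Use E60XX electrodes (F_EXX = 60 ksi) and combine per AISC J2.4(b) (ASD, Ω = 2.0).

t_e = 0.707 × 0.375 = 0.2651 in.
R_nwl = 0.6 × 60 × 0.2651 × 19 = 181.3 kip (longitudinal, 2 welds).
R_nwt = 0.6 × 60 × 0.2651 × 9.5 = 90.67 kip (transverse, base value).
(i) R_nwl + R_nwt = 272 kip; (ii) 0.85 R_nwl + 1.5 R_nwt = 290.2 kip.
R_n = max = 290.2 kip [governs: (ii)]; R_n/Ω = 145.1 kip.

R_n/Ω ≈ 145 kip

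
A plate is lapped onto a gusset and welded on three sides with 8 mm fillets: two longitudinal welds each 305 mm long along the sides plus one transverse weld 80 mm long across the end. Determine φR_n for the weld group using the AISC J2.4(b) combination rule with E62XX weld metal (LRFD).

φR_n ≈ 1090 kN

E62XX → F_EXX = 620 MPa.
t_e = 0.707 × 8 = 5.656 mm.
R_nwl = 0.6 × 620 × 5.656 × 610 × 10⁻³ = 1283 kN (longitudinal, 2 welds).
R_nwt = 0.6 × 620 × 5.656 × 80 × 10⁻³ = 168.3 kN (transverse, base value).
(i) R_nwl + R_nwt = 1452 kN; (ii) 0.85 R_nwl + 1.5 R_nwt = 1343 kN.
R_n = max = 1452 kN [governs: (i)]; φR_n = 1089 kN.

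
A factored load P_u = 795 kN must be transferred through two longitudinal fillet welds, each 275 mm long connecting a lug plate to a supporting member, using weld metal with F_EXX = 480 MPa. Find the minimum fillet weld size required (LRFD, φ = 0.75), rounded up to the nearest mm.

w = 10 mm

Total weld length L = 550 mm.
Required throat t_e = P_u / (φ × 0.6 F_EXX × L) = 795 / (0.75 × 0.6 × 480 × 550 × 10⁻³) = 6.692 mm.
Required leg w = t_e / 0.707 = 9.465 mm → use 10 mm.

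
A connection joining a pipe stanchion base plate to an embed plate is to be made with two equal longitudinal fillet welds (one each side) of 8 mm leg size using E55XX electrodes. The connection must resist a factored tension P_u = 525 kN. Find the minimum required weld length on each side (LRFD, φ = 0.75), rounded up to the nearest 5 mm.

L = 190 mm on each side

E55XX → F_EXX = 550 MPa.
Throat t_e = 0.707 × 8 = 5.656 mm.
φr_n = 0.75 × 0.6 × 550 × 5.656 × 10⁻³ = 1.4 kN/mm.
L_req = P_u / φr_n = 525 / 1.4 = 375 mm total.
Per side: 375 / 2 = 187.5 mm.
Round up → use L = 190 mm on each side.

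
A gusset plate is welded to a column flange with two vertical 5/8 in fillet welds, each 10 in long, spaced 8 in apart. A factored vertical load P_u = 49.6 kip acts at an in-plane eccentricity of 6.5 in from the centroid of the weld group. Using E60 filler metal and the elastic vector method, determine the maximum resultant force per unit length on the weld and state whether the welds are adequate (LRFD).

f_max ≈ 6.11 kip/in; adequate

E60XX → F_EXX = 60 ksi.
Total weld length L_w = 20 in. Treat welds as unit-width lines.
Polar moment about centroid: J = 2[d³/12 + d(b/2)²] = 2[10³/12 + 10×4²] = 486.7 in³.
Direct shear f_v = P/L_w = 49.6 / 20 = 2.48 kip/in (vertical).
Torsion M = P·e = 49.6 × 6.5 = 322.4 kip·in.
Critical point at (x, y) = (4, 5) from centroid. f_tx = M·y/J = 3.312 kip/in; f_ty = M·x/J = 2.65 kip/in.
Resultant f_max = √[f_tx² + (f_v + f_ty)²] = √[3.312² + (2.48 + 2.65)²] = 6.106 kip/in.
Capacity per unit length: φr_n = 0.75 × 0.6 × 60 × (0.707 × 0.625) = 11.93 kip/in.
6.106 ≤ 11.93 → adequate.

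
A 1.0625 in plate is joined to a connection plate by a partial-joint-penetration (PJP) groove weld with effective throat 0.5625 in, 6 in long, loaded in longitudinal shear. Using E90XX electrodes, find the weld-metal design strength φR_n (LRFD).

φR_n ≈ 137 kips

E90XX → F_EXX = 90 ksi.
Effective throat (given) t_e = 0.5625 in.
A_we = 0.5625 × 6 = 3.375 in².
F_nw = 0.6 F_EXX = 54 ksi.
φR_n = 0.75 × 54 × 3.375 = 136.7 kips.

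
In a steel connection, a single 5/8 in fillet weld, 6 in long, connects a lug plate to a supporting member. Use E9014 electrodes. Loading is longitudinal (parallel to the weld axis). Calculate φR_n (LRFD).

φR_n ≈ 107 kips

E90XX → F_EXX = 90 ksi.
Effective throat t_e = 0.707 × 0.625 = 0.4419 in.
Total length L = 6 in; A_we = 0.4419 × 6 = 2.651 in².
F_nw = 0.6 F_EXX = 0.6 × 90 = 54 ksi.
φR_n = 0.75 × 54 × 2.651 = 107.4 kips.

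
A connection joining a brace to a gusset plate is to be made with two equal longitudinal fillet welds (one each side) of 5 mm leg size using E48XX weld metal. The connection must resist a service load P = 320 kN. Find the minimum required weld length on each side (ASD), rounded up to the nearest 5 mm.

E48XX → F_EXX = 480 MPa.
Throat t_e = 0.707 × 5 = 3.535 mm.
r_n/Ω = (0.6 × 480 × 3.535) / 2.0 = 509 N/mm = 0.509 kN/mm.
L_req = P / (r_n/Ω) = 320 / 0.509 = 628.6 mm total.
Per side: 628.6 / 2 = 314.3 mm.
Round up → use L = 315 mm on each side.

L = 315 mm on each side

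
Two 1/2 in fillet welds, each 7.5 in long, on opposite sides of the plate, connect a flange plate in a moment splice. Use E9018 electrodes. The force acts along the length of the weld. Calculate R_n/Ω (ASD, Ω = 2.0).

E90XX → F_EXX = 90 ksi.
Effective throat t_e = 0.707 × 0.5 = 0.3535 in.
Total length L = 15 in; A_we = 0.3535 × 15 = 5.302 in².
F_nw = 0.6 F_EXX = 0.6 × 90 = 54 ksi.
R_n = 54 × 5.302 = 286.3 kip; R_n/Ω = 286.3/2.0 = 143.2 kip.

R_n/Ω ≈ 143 kip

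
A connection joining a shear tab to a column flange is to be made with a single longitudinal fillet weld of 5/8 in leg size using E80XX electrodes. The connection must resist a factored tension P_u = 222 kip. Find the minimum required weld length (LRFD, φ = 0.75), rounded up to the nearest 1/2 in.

E80XX → F_EXX = 80 ksi.
Throat t_e = 0.707 × 0.625 = 0.4419 in.
φr_n = 0.75 × 0.6 × 80 × 0.4419 = 15.91 kip/in.
L_req = P_u / φr_n = 222 / 15.91 = 13.96 in total.
Round up → use L = 14 in.

L = 14 in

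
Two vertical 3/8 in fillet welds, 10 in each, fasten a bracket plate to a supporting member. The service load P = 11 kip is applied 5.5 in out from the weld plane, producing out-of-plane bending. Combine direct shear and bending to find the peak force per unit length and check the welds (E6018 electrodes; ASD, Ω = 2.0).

f_max ≈ 1.9 kip/in; adequate

E60XX → F_EXX = 60 ksi.
L_w = 2 × 10 = 20 in; section modulus (unit throat) S = 2 × L²/6 = 33.33 in².
Direct shear f_v = P/L_w = 11/20 = 0.55 kip/in.
Moment M = P × e = 11 × 5.5 = 60.5 kip·in; bending f_b = M/S = 1.815 kip/in.
f_max = √(f_v² + f_b²) = √(0.55² + 1.815²) = 1.897 kip/in.
r_n/Ω = (1/2.0) × 0.6 × 60 × (0.707 × 0.375) = 4.772 kip/in → adequate.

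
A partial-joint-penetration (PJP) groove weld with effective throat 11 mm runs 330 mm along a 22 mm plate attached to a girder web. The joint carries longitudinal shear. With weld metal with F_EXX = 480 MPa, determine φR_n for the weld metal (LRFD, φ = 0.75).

Effective throat (given) t_e = 11 mm.
A_we = 11 × 330 = 3630 mm².
F_nw = 0.6 F_EXX = 288 MPa.
φR_n = 0.75 × 288 × 3630 × 10⁻³ = 784.1 kN.

φR_n ≈ 784 kN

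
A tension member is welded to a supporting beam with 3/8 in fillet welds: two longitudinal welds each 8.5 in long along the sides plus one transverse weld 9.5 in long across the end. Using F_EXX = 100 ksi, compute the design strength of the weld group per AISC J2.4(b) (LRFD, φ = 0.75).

t_e = 0.707 × 0.375 = 0.2651 in.
R_nwl = 0.6 × 100 × 0.2651 × 17 = 270.4 kip (longitudinal, 2 welds).
R_nwt = 0.6 × 100 × 0.2651 × 9.5 = 151.1 kip (transverse, base value).
(i) R_nwl + R_nwt = 421.5 kip; (ii) 0.85 R_nwl + 1.5 R_nwt = 456.5 kip.
R_n = max = 456.5 kip [governs: (ii)]; φR_n = 342.4 kip.

φR_n ≈ 342 kip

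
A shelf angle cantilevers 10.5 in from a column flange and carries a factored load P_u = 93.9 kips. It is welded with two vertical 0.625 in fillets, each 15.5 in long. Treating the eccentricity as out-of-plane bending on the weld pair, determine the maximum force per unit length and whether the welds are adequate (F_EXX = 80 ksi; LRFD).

f_max ≈ 12.7 kip/in; adequate

L_w = 2 × 15.5 = 31 in; section modulus (unit throat) S = 2 × L²/6 = 80.08 in².
Direct shear f_v = P/L_w = 93.9/31 = 3.029 kip/in.
Moment M = P × e = 93.9 × 10.5 = 985.95 kip·in; bending f_b = M/S = 12.31 kip/in.
f_max = √(f_v² + f_b²) = √(3.029² + 12.31²) = 12.68 kip/in.
φr_n = 0.75 × 0.6 × 80 × (0.707 × 0.625) = 15.91 kip/in → adequate.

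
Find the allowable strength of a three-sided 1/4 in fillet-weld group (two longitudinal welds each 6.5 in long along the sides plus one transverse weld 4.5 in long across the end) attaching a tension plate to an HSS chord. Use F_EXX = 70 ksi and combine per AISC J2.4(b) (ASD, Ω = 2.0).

t_e = 0.707 × 0.25 = 0.1767 in.
R_nwl = 0.6 × 70 × 0.1767 × 13 = 96.51 kips (longitudinal, 2 welds).
R_nwt = 0.6 × 70 × 0.1767 × 4.5 = 33.41 kips (transverse, base value).
(i) R_nwl + R_nwt = 129.9 kips; (ii) 0.85 R_nwl + 1.5 R_nwt = 132.1 kips.
R_n = max = 132.1 kips [governs: (ii)]; R_n/Ω = 66.07 kips.

R_n/Ω ≈ 66.1 kips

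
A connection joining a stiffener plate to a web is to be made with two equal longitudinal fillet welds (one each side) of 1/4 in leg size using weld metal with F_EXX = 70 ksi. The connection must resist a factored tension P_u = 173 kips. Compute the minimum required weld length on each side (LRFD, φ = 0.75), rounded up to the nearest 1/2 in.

L = 16 in on each side

Throat t_e = 0.707 × 0.25 = 0.1767 in.
φr_n = 0.75 × 0.6 × 70 × 0.1767 = 5.568 kips/in.
L_req = P_u / φr_n = 173 / 5.568 = 31.07 in total.
Per side: 31.07 / 2 = 15.54 in.
Round up → use L = 16 in on each side.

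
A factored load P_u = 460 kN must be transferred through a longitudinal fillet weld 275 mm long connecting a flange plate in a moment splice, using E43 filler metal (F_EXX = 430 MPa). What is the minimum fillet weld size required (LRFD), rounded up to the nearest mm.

Total weld length L = 275 mm.
Required throat t_e = P_u / (φ × 0.6 F_EXX × L) = 460 / (0.75 × 0.6 × 430 × 275 × 10⁻³) = 8.645 mm.
Required leg w = t_e / 0.707 = 12.23 mm → use 13 mm.

w = 13 mm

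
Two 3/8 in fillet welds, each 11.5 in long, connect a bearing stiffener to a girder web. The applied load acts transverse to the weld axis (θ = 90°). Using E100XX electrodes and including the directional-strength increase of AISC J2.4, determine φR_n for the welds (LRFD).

E100XX → F_EXX = 100 ksi.
t_e = 0.707 × 0.375 = 0.2651 in; A_we = 0.2651 × 23 = 6.098 in².
Directional factor: 1.0 + 0.5 sin^1.5(90°) = 1.5.
F_nw = 0.6 × 100 × 1.5 = 90 ksi.
φR_n = 0.75 × 90 × 6.098 = 411.6 kips.

φR_n ≈ 412 kips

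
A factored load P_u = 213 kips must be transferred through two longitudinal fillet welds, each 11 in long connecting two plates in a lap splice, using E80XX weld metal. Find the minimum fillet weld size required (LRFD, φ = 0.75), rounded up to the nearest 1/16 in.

w = 7/16 in

E80XX → F_EXX = 80 ksi.
Total weld length L = 22 in.
Required throat t_e = P_u / (φ × 0.6 F_EXX × L) = 213 / (0.75 × 0.6 × 80 × 22) = 0.2689 in.
Required leg w = t_e / 0.707 = 0.3804 in → use 7/16 in.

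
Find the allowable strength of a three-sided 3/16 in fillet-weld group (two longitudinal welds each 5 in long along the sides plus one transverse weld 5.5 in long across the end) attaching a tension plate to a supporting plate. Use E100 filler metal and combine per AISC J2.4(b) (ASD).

R_n/Ω ≈ 66.6 kip

E100XX → F_EXX = 100 ksi.
t_e = 0.707 × 0.1875 = 0.1326 in.
R_nwl = 0.6 × 100 × 0.1326 × 10 = 79.54 kip (longitudinal, 2 welds).
R_nwt = 0.6 × 100 × 0.1326 × 5.5 = 43.75 kip (transverse, base value).
(i) R_nwl + R_nwt = 123.3 kip; (ii) 0.85 R_nwl + 1.5 R_nwt = 133.2 kip.
R_n = max = 133.2 kip [governs: (ii)]; R_n/Ω = 66.61 kip.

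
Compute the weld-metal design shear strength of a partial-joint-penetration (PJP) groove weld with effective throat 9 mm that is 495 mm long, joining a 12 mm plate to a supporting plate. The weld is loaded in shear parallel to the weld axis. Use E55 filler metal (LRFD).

φR_n ≈ 1100 kN

E55XX → F_EXX = 550 MPa.
Effective throat (given) t_e = 9 mm.
A_we = 9 × 495 = 4455 mm².
F_nw = 0.6 F_EXX = 330 MPa.
φR_n = 0.75 × 330 × 4455 × 10⁻³ = 1103 kN.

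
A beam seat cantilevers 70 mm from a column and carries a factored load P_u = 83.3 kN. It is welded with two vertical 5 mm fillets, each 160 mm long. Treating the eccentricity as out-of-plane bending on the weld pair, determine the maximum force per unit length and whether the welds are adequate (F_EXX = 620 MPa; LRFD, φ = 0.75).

L_w = 2 × 160 = 320 mm; section modulus (unit throat) S = 2 × L²/6 = 8533 mm².
Direct shear f_v = P/L_w = 83.3×10³/320 = 260.3 N/mm.
Moment M = P × e = 83.3×10³ × 70 = 5831000 N·mm; bending f_b = M/S = 683.3 N/mm.
f_max = √(f_v² + f_b²) = √(260.3² + 683.3²) = 731.2 N/mm.
φr_n = 0.75 × 0.6 × 620 × (0.707 × 5) = 986.3 N/mm → adequate.

f_max ≈ 731 N/mm; adequate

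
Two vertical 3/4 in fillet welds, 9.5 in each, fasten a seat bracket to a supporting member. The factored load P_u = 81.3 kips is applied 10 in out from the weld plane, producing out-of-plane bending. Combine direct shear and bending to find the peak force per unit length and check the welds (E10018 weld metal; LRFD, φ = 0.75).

E100XX → F_EXX = 100 ksi.
L_w = 2 × 9.5 = 19 in; section modulus (unit throat) S = 2 × L²/6 = 30.08 in².
Direct shear f_v = P/L_w = 81.3/19 = 4.279 kip/in.
Moment M = P × e = 81.3 × 10 = 813 kip·in; bending f_b = M/S = 27.02 kip/in.
f_max = √(f_v² + f_b²) = √(4.279² + 27.02²) = 27.36 kip/in.
φr_n = 0.75 × 0.6 × 100 × (0.707 × 0.75) = 23.86 kip/in → NOT adequate.

f_max ≈ 27.4 kip/in; NOT adequate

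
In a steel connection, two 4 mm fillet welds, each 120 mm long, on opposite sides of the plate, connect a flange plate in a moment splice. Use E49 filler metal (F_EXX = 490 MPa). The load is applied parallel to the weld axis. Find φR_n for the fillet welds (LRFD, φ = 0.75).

Effective throat t_e = 0.707 × 4 = 2.828 mm.
Total length L = 240 mm; A_we = 2.828 × 240 = 678.7 mm².
F_nw = 0.6 F_EXX = 0.6 × 490 = 294 MPa.
φR_n = 0.75 × 294 × 678.7 × 10⁻³ = 149.7 kN.

φR_n ≈ 150 kN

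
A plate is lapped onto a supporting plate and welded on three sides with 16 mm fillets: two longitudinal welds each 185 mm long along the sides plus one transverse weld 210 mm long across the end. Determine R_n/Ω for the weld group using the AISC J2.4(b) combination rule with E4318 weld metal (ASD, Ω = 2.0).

E43XX → F_EXX = 430 MPa.
t_e = 0.707 × 16 = 11.31 mm.
R_nwl = 0.6 × 430 × 11.31 × 370 × 10⁻³ = 1080 kN (longitudinal, 2 welds).
R_nwt = 0.6 × 430 × 11.31 × 210 × 10⁻³ = 612.9 kN (transverse, base value).
(i) R_nwl + R_nwt = 1693 kN; (ii) 0.85 R_nwl + 1.5 R_nwt = 1837 kN.
R_n = max = 1837 kN [governs: (ii)]; R_n/Ω = 918.6 kN.

R_n/Ω ≈ 919 kN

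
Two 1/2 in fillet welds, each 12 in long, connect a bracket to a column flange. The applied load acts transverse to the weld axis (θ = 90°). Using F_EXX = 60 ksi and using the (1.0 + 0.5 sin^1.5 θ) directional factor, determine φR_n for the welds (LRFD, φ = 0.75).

φR_n ≈ 344 kips

t_e = 0.707 × 0.5 = 0.3535 in; A_we = 0.3535 × 24 = 8.484 in².
Directional factor: 1.0 + 0.5 sin^1.5(90°) = 1.5.
F_nw = 0.6 × 60 × 1.5 = 54 ksi.
φR_n = 0.75 × 54 × 8.484 = 343.6 kips.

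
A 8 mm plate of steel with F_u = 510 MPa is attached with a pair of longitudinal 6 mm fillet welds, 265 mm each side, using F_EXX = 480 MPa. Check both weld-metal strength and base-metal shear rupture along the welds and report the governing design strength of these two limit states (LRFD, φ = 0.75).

t_e = 0.707 × 6 = 4.242 mm; L = 530 mm.
Weld metal: φR_n = 0.75 × 0.6 × 480 × 4.242 × 530 × 10⁻³ = 485.6 kN.
Base metal (shear rupture): φR_n = 0.75 × 0.6 × 510 × 8 × 530 × 10⁻³ = 973.1 kN.
Governing: weld metal.

φR_n ≈ 486 kN (weld metal governs)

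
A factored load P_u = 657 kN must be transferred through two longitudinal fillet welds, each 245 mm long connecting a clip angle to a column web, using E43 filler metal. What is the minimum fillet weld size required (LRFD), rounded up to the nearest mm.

E43XX → F_EXX = 430 MPa.
Total weld length L = 490 mm.
Required throat t_e = P_u / (φ × 0.6 F_EXX × L) = 657 / (0.75 × 0.6 × 430 × 490 × 10⁻³) = 6.929 mm.
Required leg w = t_e / 0.707 = 9.801 mm → use 10 mm.

w = 10 mm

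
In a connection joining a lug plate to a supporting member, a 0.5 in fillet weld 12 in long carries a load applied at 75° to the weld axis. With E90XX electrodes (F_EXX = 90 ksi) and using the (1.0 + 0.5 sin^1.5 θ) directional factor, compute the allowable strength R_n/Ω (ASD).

t_e = 0.707 × 0.5 = 0.3535 in; A_we = 0.3535 × 12 = 4.242 in².
Directional factor: 1.0 + 0.5 sin^1.5(75°) = 1.475.
F_nw = 0.6 × 90 × 1.475 = 79.63 ksi.
R_n/Ω = (79.63 × 4.242) / 2.0 = 168.9 kip.

R_n/Ω ≈ 169 kip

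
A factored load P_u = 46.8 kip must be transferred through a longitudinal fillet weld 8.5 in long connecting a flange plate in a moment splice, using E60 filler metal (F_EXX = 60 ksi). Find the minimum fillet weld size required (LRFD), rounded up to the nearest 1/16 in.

Total weld length L = 8.5 in.
Required throat t_e = P_u / (φ × 0.6 F_EXX × L) = 46.8 / (0.75 × 0.6 × 60 × 8.5) = 0.2039 in.
Required leg w = t_e / 0.707 = 0.2884 in → use 5/16 in.

w = 5/16 in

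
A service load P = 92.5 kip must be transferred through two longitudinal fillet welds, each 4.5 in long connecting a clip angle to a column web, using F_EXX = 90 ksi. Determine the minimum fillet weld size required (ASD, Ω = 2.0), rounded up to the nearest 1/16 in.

Total weld length L = 9 in.
Required throat t_e = P × Ω / (0.6 F_EXX × L) = 92.5 × 2.0 / (0.6 × 90 × 9) = 0.3807 in.
Required leg w = t_e / 0.707 = 0.5384 in → use 9/16 in.

w = 9/16 in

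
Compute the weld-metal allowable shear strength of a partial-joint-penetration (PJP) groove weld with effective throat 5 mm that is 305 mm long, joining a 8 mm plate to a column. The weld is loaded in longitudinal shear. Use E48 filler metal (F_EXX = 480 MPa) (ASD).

Effective throat (given) t_e = 5 mm.
A_we = 5 × 305 = 1525 mm².
F_nw = 0.6 F_EXX = 288 MPa.
R_n/Ω = (288 × 1525) / 2.0 × 10⁻³ = 219.6 kN.

R_n/Ω ≈ 220 kN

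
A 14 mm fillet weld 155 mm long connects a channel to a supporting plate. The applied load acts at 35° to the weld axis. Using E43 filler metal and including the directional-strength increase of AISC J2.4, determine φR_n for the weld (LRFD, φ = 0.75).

E43XX → F_EXX = 430 MPa.
t_e = 0.707 × 14 = 9.898 mm; A_we = 9.898 × 155 = 1534 mm².
Directional factor: 1.0 + 0.5 sin^1.5(35°) = 1.217.
F_nw = 0.6 × 430 × 1.217 = 314 MPa.
φR_n = 0.75 × 314 × 1534 × 10⁻³ = 361.3 kN.

φR_n ≈ 361 kN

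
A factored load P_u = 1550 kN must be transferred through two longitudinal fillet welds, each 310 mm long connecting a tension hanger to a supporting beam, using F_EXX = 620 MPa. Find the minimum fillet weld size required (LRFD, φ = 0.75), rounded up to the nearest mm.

w = 13 mm

Total weld length L = 620 mm.
Required throat t_e = P_u / (φ × 0.6 F_EXX × L) = 1550 / (0.75 × 0.6 × 620 × 620 × 10⁻³) = 8.961 mm.
Required leg w = t_e / 0.707 = 12.67 mm → use 13 mm.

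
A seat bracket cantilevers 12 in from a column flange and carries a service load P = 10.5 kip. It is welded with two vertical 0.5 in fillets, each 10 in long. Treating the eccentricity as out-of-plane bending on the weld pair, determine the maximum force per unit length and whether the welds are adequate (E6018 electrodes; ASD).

E60XX → F_EXX = 60 ksi.
L_w = 2 × 10 = 20 in; section modulus (unit throat) S = 2 × L²/6 = 33.33 in².
Direct shear f_v = P/L_w = 10.5/20 = 0.525 kip/in.
Moment M = P × e = 10.5 × 12 = 126 kip·in; bending f_b = M/S = 3.78 kip/in.
f_max = √(f_v² + f_b²) = √(0.525² + 3.78²) = 3.816 kip/in.
r_n/Ω = (1/2.0) × 0.6 × 60 × (0.707 × 0.5) = 6.363 kip/in → adequate.

f_max ≈ 3.82 kip/in; adequate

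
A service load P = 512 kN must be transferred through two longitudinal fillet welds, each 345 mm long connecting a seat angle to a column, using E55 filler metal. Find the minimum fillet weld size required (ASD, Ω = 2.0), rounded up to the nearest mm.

E55XX → F_EXX = 550 MPa.
Total weld length L = 690 mm.
Required throat t_e = P × Ω / (0.6 F_EXX × L) = 512 × 2.0 / (0.6 × 550 × 690 × 10⁻³) = 4.497 mm.
Required leg w = t_e / 0.707 = 6.361 mm → use 7 mm.

w = 7 mm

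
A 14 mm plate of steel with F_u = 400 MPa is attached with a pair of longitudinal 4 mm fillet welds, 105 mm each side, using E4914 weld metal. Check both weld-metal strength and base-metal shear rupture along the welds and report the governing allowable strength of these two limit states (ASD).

E49XX → F_EXX = 490 MPa.
t_e = 0.707 × 4 = 2.828 mm; L = 210 mm.
Weld metal: R_n/Ω = (1/2.0) × 0.6 × 490 × 2.828 × 210 × 10⁻³ = 87.3 kN.
Base metal (shear rupture): R_n/Ω = (1/2.0) × 0.6 × 400 × 14 × 210 × 10⁻³ = 352.8 kN.
Governing: weld metal.

R_n/Ω ≈ 87.3 kN (weld metal governs)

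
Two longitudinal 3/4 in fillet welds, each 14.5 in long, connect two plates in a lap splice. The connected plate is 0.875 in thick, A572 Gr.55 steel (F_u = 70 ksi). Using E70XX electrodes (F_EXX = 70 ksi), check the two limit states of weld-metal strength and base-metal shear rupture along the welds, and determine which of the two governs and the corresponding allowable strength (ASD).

R_n/Ω ≈ 323 kip (weld metal governs)

t_e = 0.707 × 0.75 = 0.5302 in; L = 29 in.
Weld metal: R_n/Ω = (1/2.0) × 0.6 × 70 × 0.5302 × 29 = 322.9 kip.
Base metal (shear rupture): R_n/Ω = (1/2.0) × 0.6 × 70 × 0.875 × 29 = 532.9 kip.
Governing: weld metal.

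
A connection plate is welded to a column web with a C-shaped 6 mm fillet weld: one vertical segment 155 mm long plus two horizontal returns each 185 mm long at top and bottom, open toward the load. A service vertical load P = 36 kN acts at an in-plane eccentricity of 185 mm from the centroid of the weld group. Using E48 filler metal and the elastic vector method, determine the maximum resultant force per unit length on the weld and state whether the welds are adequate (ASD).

f_max ≈ 270 N/mm; adequate

E48XX → F_EXX = 480 MPa.
Total weld length L_w = 525 mm. Treat welds as unit-width lines.
Centroid: x̄ = 2×185×92.5 / 525 = 65.19 mm from the vertical weld.
Polar moment about centroid: J = I_x + I_y = [155³/12 + 2×185×77.5²] + [155×65.19² + 2(185³/12 + 185×27.31²)] = 4523000 mm³.
Direct shear f_v = P/L_w = 36×10³ / 525 = 68.57 N/mm (vertical).
Torsion M = P·e = 36×10³ × 185 = 6660000 N·mm.
Critical point at (x, y) = (119.8, 77.5) from centroid. f_tx = M·y/J = 114.1 N/mm; f_ty = M·x/J = 176.4 N/mm.
Resultant f_max = √[f_tx² + (f_v + f_ty)²] = √[114.1² + (68.57 + 176.4)²] = 270.3 N/mm.
Capacity per unit length: r_n/Ω = (1/2.0) × 0.6 × 480 × (0.707 × 6) = 610.8 N/mm.
270.3 ≤ 610.8 → adequate.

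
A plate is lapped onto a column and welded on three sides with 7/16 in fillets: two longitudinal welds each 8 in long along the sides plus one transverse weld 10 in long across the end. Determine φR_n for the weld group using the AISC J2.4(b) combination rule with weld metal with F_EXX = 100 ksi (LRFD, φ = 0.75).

φR_n ≈ 398 kips

t_e = 0.707 × 0.4375 = 0.3093 in.
R_nwl = 0.6 × 100 × 0.3093 × 16 = 296.9 kips (longitudinal, 2 welds).
R_nwt = 0.6 × 100 × 0.3093 × 10 = 185.6 kips (transverse, base value).
(i) R_nwl + R_nwt = 482.5 kips; (ii) 0.85 R_nwl + 1.5 R_nwt = 530.8 kips.
R_n = max = 530.8 kips [governs: (ii)]; φR_n = 398.1 kips.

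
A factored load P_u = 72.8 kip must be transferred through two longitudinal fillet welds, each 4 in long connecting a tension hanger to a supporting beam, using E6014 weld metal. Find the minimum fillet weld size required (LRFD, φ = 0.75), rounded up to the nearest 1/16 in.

w = 1/2 in

E60XX → F_EXX = 60 ksi.
Total weld length L = 8 in.
Required throat t_e = P_u / (φ × 0.6 F_EXX × L) = 72.8 / (0.75 × 0.6 × 60 × 8) = 0.337 in.
Required leg w = t_e / 0.707 = 0.4767 in → use 1/2 in.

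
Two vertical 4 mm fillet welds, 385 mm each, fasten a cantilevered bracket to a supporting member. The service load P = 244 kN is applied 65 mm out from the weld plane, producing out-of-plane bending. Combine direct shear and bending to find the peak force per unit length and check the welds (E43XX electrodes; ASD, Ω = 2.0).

E43XX → F_EXX = 430 MPa.
L_w = 2 × 385 = 770 mm; section modulus (unit throat) S = 2 × L²/6 = 49410 mm².
Direct shear f_v = P/L_w = 244×10³/770 = 316.9 N/mm.
Moment M = P × e = 244×10³ × 65 = 15860000 N·mm; bending f_b = M/S = 321 N/mm.
f_max = √(f_v² + f_b²) = √(316.9² + 321²) = 451.1 N/mm.
r_n/Ω = (1/2.0) × 0.6 × 430 × (0.707 × 4) = 364.8 N/mm → NOT adequate.

f_max ≈ 451 N/mm; NOT adequate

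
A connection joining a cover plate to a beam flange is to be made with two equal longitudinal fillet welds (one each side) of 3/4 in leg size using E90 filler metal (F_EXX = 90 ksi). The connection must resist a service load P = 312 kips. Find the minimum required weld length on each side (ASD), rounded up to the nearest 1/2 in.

Throat t_e = 0.707 × 0.75 = 0.5302 in.
r_n/Ω = (0.6 × 90 × 0.5302) / 2.0 = 14.32 kip/in.
L_req = P / (r_n/Ω) = 312 / 14.32 = 21.79 in total.
Per side: 21.79 / 2 = 10.9 in.
Round up → use L = 11 in on each side.

L = 11 in on each side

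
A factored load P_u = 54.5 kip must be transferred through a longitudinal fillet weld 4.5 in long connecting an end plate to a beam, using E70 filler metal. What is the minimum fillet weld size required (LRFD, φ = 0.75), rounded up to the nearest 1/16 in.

E70XX → F_EXX = 70 ksi.
Total weld length L = 4.5 in.
Required throat t_e = P_u / (φ × 0.6 F_EXX × L) = 54.5 / (0.75 × 0.6 × 70 × 4.5) = 0.3845 in.
Required leg w = t_e / 0.707 = 0.5438 in → use 9/16 in.

w = 9/16 in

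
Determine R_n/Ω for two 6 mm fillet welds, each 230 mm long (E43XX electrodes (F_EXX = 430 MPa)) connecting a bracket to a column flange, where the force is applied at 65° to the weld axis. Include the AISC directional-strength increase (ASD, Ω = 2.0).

t_e = 0.707 × 6 = 4.242 mm; A_we = 4.242 × 460 = 1951 mm².
Directional factor: 1.0 + 0.5 sin^1.5(65°) = 1.431.
F_nw = 0.6 × 430 × 1.431 = 369.3 MPa.
R_n/Ω = (369.3 × 1951) / 2.0 × 10⁻³ = 360.3 kN.

R_n/Ω ≈ 360 kN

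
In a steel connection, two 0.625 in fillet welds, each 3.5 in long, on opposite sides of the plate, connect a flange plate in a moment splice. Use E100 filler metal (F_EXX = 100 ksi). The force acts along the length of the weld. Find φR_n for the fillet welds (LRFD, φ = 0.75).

Effective throat t_e = 0.707 × 0.625 = 0.4419 in.
Total length L = 7 in; A_we = 0.4419 × 7 = 3.093 in².
F_nw = 0.6 F_EXX = 0.6 × 100 = 60 ksi.
φR_n = 0.75 × 60 × 3.093 = 139.2 kips.

φR_n ≈ 139 kips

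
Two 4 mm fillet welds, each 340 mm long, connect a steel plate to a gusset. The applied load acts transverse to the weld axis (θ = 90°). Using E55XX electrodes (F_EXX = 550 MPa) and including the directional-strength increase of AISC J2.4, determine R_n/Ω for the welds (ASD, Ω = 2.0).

t_e = 0.707 × 4 = 2.828 mm; A_we = 2.828 × 680 = 1923 mm².
Directional factor: 1.0 + 0.5 sin^1.5(90°) = 1.5.
F_nw = 0.6 × 550 × 1.5 = 495 MPa.
R_n/Ω = (495 × 1923) / 2.0 × 10⁻³ = 476 kN.

R_n/Ω ≈ 476 kN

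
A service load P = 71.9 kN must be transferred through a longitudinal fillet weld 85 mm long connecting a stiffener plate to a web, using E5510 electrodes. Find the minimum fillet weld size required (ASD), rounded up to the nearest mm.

w = 8 mm

E55XX → F_EXX = 550 MPa.
Total weld length L = 85 mm.
Required throat t_e = P × Ω / (0.6 F_EXX × L) = 71.9 × 2.0 / (0.6 × 550 × 85 × 10⁻³) = 5.127 mm.
Required leg w = t_e / 0.707 = 7.251 mm → use 8 mm.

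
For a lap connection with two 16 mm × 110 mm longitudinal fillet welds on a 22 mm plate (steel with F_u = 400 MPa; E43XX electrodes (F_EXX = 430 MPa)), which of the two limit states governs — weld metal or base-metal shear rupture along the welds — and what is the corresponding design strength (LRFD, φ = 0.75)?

φR_n ≈ 482 kN (weld metal governs)

t_e = 0.707 × 16 = 11.31 mm; L = 220 mm.
Weld metal: φR_n = 0.75 × 0.6 × 430 × 11.31 × 220 × 10⁻³ = 481.6 kN.
Base metal (shear rupture): φR_n = 0.75 × 0.6 × 400 × 22 × 220 × 10⁻³ = 871.2 kN.
Governing: weld metal.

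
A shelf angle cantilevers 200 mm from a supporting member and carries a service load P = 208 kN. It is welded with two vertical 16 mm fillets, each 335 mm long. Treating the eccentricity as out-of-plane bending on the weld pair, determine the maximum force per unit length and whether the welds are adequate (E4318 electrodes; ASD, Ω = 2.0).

E43XX → F_EXX = 430 MPa.
L_w = 2 × 335 = 670 mm; section modulus (unit throat) S = 2 × L²/6 = 37410 mm².
Direct shear f_v = P/L_w = 208×10³/670 = 310.4 N/mm.
Moment M = P × e = 208×10³ × 200 = 41600000 N·mm; bending f_b = M/S = 1112 N/mm.
f_max = √(f_v² + f_b²) = √(310.4² + 1112²) = 1155 N/mm.
r_n/Ω = (1/2.0) × 0.6 × 430 × (0.707 × 16) = 1459 N/mm → adequate.

f_max ≈ 1150 N/mm; adequate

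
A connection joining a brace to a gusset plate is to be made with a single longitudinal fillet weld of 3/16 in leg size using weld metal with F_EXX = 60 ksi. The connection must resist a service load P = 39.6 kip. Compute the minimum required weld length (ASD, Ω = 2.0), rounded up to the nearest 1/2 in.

Throat t_e = 0.707 × 0.1875 = 0.1326 in.
r_n/Ω = (0.6 × 60 × 0.1326) / 2.0 = 2.386 kip/in.
L_req = P / (r_n/Ω) = 39.6 / 2.386 = 16.6 in total.
Round up → use L = 17 in.

L = 17 in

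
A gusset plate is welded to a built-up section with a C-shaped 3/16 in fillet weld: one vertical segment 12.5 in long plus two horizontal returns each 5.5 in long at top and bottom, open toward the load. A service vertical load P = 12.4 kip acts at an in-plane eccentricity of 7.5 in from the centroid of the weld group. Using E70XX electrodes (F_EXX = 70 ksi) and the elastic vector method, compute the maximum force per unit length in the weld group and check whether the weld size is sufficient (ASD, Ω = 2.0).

Total weld length L_w = 23.5 in. Treat welds as unit-width lines.
Centroid: x̄ = 2×5.5×2.75 / 23.5 = 1.287 in from the vertical weld.
Polar moment about centroid: J = I_x + I_y = [12.5³/12 + 2×5.5×6.25²] + [12.5×1.287² + 2(5.5³/12 + 5.5×1.463²)] = 664.4 in³.
Direct shear f_v = P/L_w = 12.4 / 23.5 = 0.5277 kip/in (vertical).
Torsion M = P·e = 12.4 × 7.5 = 93 kip·in.
Critical point at (x, y) = (4.213, 6.25) from centroid. f_tx = M·y/J = 0.8748 kip/in; f_ty = M·x/J = 0.5897 kip/in.
Resultant f_max = √[f_tx² + (f_v + f_ty)²] = √[0.8748² + (0.5277 + 0.5897)²] = 1.419 kip/in.
Capacity per unit length: r_n/Ω = (1/2.0) × 0.6 × 70 × (0.707 × 0.1875) = 2.784 kip/in.
1.419 ≤ 2.784 → adequate.

f_max ≈ 1.42 kip/in; adequate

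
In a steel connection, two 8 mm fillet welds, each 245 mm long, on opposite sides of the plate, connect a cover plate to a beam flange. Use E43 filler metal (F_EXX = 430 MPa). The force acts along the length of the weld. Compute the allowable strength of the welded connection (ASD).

Effective throat t_e = 0.707 × 8 = 5.656 mm.
Total length L = 490 mm; A_we = 5.656 × 490 = 2771 mm².
F_nw = 0.6 F_EXX = 0.6 × 430 = 258 MPa.
R_n = 258 × 2771 × 10⁻³ = 715 kN; R_n/Ω = 715/2.0 = 357.5 kN.

R_n/Ω ≈ 358 kN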